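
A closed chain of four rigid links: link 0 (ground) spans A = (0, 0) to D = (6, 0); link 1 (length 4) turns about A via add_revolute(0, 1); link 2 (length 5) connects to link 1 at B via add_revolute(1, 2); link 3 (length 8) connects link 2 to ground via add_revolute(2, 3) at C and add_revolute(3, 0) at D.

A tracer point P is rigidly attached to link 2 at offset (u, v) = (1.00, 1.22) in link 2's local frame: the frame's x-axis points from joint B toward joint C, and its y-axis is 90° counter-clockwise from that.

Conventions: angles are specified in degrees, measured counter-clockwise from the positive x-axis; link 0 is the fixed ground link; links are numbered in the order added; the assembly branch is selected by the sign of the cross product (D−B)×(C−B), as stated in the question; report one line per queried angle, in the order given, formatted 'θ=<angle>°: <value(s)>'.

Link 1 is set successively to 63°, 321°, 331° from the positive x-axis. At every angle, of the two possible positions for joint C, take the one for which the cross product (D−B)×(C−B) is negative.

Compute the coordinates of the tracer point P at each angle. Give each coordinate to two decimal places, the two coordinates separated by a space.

A=(0,0), D=(6.00,0)
θ=63°: B = A + 4.00·(cos63°, sin63°) = (1.8160, 3.5640)
θ=63°: |BD| = 5.4962
θ=63°: circle(B,5.00) ∩ circle(D,8.00): a=-0.7998, h=4.9356
θ=63°:   candidates: C₊=(4.4076,7.8399) cross=27.127; C₋=(-1.9934,0.3254) cross=-27.127
θ=63°:   branch - wants cross < 0 → take C=(-1.9934,0.3254) (cross=-27.127)
θ=63°: ex = (C−B)/|BC| = (-0.7619,-0.6477); ey = (0.6477,-0.7619)
θ=63°: P = B + 1.00·ex + 1.22·ey = (1.8443,1.9868)
θ=321°: B = A + 4.00·(cos321°, sin321°) = (3.1086, -2.5173)
θ=321°: |BD| = 3.8337
θ=321°: circle(B,5.00) ∩ circle(D,8.00): a=-3.1697, h=3.8669
θ=321°:   candidates: C₊=(-1.8212,-1.6821) cross=14.825; C₋=(3.2571,-7.5151) cross=-14.825
θ=321°:   branch - wants cross < 0 → take C=(3.2571,-7.5151) (cross=-14.825)
θ=321°: ex = (C−B)/|BC| = (0.0297,-0.9996); ey = (0.9996,0.0297)
θ=321°: P = B + 1.00·ex + 1.22·ey = (4.3577,-3.4806)
θ=331°: B = A + 4.00·(cos331°, sin331°) = (3.4985, -1.9392)
θ=331°: |BD| = 3.1652
θ=331°: circle(B,5.00) ∩ circle(D,8.00): a=-4.5782, h=2.0099
θ=331°:   candidates: C₊=(-1.3513,-3.1558) cross=6.362; C₋=(1.1116,-6.3327) cross=-6.362
θ=331°:   branch - wants cross < 0 → take C=(1.1116,-6.3327) (cross=-6.362)
θ=331°: ex = (C−B)/|BC| = (-0.4774,-0.8787); ey = (0.8787,-0.4774)
θ=331°: P = B + 1.00·ex + 1.22·ey = (4.0931,-3.4003)

θ=63°: 1.84 1.99
θ=321°: 4.36 -3.48
θ=331°: 4.09 -3.40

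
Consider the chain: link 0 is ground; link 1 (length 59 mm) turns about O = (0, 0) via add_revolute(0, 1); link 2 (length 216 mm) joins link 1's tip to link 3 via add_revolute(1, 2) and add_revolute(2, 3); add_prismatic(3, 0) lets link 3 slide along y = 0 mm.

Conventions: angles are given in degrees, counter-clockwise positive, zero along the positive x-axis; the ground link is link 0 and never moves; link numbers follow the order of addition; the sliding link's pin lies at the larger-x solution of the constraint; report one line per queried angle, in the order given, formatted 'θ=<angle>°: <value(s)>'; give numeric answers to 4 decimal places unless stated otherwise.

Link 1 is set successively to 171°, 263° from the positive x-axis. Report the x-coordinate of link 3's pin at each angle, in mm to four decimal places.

geometry: r = 59 mm, L = 216 mm, e = 0 mm
θ=171°: crank pin P = (r cos θ, r sin θ) = (-58.273612, 9.229633)
θ=171°: h = r sin θ − e = 9.229633 − 0 = 9.229633
θ=171°: x = r cos θ + √(L² − h²) = -58.273612 + 215.802720 = 157.529108
θ=263°: crank pin P = (r cos θ, r sin θ) = (-7.190291, -58.560223)
θ=263°: h = r sin θ − e = -58.560223 − 0 = -58.560223
θ=263°: x = r cos θ + √(L² − h²) = -7.190291 + 207.910318 = 200.720027

θ=171°: 157.5291
θ=263°: 200.7200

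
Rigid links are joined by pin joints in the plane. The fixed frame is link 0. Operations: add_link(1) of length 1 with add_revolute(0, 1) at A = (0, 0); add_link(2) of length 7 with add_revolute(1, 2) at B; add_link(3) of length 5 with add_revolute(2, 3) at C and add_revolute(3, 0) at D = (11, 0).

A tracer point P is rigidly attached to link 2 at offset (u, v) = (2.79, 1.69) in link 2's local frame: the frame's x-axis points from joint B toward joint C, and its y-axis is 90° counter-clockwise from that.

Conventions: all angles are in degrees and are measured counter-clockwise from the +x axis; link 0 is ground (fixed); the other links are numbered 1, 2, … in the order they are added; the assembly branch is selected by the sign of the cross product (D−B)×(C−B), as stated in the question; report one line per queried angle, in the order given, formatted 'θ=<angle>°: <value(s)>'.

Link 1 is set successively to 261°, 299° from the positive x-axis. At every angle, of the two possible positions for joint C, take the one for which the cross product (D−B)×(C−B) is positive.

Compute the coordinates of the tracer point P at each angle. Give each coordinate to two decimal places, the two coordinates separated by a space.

A=(0,0), D=(11.00,0)
θ=261°: B = A + 1.00·(cos261°, sin261°) = (-0.1564, -0.9877)
θ=261°: |BD| = 11.2001
θ=261°: circle(B,7.00) ∩ circle(D,5.00): a=6.6715, h=2.1194
θ=261°:   candidates: C₊=(6.3021,1.7117) cross=23.737; C₋=(6.6759,-2.5105) cross=-23.737
θ=261°:   branch + wants cross > 0 → take C=(6.3021,1.7117) (cross=23.737)
θ=261°: ex = (C−B)/|BC| = (0.9227,0.3856); ey = (-0.3856,0.9227)
θ=261°: P = B + 2.79·ex + 1.69·ey = (1.7660,1.6475)
θ=299°: B = A + 1.00·(cos299°, sin299°) = (0.4848, -0.8746)
θ=299°: |BD| = 10.5515
θ=299°: circle(B,7.00) ∩ circle(D,5.00): a=6.4130, h=2.8059
θ=299°:   candidates: C₊=(6.6432,2.4532) cross=29.606; C₋=(7.1084,-3.1393) cross=-29.606
θ=299°:   branch + wants cross > 0 → take C=(6.6432,2.4532) (cross=29.606)
θ=299°: ex = (C−B)/|BC| = (0.8798,0.4754); ey = (-0.4754,0.8798)
θ=299°: P = B + 2.79·ex + 1.69·ey = (2.1359,1.9386)

θ=261°: 1.77 1.65
θ=299°: 2.14 1.94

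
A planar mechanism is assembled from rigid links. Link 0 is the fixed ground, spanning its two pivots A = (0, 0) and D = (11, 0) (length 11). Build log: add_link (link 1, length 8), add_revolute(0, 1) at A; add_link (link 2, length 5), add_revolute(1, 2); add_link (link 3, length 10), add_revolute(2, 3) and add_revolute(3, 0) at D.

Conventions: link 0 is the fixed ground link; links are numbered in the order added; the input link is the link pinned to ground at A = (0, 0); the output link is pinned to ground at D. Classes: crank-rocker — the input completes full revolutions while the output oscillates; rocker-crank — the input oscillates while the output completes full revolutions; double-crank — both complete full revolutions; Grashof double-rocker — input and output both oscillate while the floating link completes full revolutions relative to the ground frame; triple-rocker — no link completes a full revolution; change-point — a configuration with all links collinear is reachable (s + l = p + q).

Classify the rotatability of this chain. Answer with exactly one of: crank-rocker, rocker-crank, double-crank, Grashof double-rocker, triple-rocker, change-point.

lengths: ground=11, input=8, coupler=5, output=10
sorted: s=5 (shortest), l=11 (longest), p+q=18
s + l = 16 vs p + q = 18
s + l < p + q (Grashof) with shortest = coupler link → Grashof double-rocker

Grashof double-rocker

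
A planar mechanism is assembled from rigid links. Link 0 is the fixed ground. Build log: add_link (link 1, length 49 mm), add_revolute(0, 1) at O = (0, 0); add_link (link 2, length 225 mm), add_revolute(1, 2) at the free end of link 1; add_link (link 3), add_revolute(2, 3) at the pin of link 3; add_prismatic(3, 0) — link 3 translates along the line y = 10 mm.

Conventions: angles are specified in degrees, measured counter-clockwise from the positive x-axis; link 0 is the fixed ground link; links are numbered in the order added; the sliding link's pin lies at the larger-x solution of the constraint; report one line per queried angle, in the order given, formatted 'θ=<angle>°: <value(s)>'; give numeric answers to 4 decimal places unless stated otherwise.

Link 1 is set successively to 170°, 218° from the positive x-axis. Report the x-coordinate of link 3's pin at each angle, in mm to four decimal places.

geometry: r = 49 mm, L = 225 mm, e = 10 mm
θ=170°: crank pin P = (r cos θ, r sin θ) = (-48.255580, 8.508761)
θ=170°: h = r sin θ − e = 8.508761 − 10 = -1.491239
θ=170°: x = r cos θ + √(L² − h²) = -48.255580 + 224.995058 = 176.739478
θ=218°: crank pin P = (r cos θ, r sin θ) = (-38.612527, -30.167412)
θ=218°: h = r sin θ − e = -30.167412 − 10 = -40.167412
θ=218°: x = r cos θ + √(L² − h²) = -38.612527 + 221.385589 = 182.773062

θ=170°: 176.7395
θ=218°: 182.7731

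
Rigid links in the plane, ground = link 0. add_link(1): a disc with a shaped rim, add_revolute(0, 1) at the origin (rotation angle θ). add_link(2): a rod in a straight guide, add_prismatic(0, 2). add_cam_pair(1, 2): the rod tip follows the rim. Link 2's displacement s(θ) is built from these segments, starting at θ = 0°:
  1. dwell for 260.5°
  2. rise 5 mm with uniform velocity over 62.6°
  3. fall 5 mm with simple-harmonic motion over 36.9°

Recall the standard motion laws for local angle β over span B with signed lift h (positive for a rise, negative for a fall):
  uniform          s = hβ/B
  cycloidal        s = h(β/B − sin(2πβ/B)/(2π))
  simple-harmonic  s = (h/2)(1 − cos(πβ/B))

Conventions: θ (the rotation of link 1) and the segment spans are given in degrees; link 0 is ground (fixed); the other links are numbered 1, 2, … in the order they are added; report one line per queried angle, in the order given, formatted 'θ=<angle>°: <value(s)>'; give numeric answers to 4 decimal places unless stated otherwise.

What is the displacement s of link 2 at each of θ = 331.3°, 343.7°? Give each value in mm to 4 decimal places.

segment 1 (0° to 260.5°, dwell): s unchanged at 0.0000
segment 2 (260.5° to 323.1°, uniform, h = 5) is passed completely: s = 0.0000 + (5) = 5.0000
θ = 331.3° falls in segment 3 (323.1° to 360°, simple-harmonic, h = -5): β = 331.3 − 323.1 = 8.2°, B = 36.9°; Δs = -5/2·(1 − cos(π·0.2222)) = -0.5849; s = 5.0000 − 0.5849 = 4.4151
θ = 343.7° falls in segment 3 (323.1° to 360°, simple-harmonic, h = -5): β = 343.7 − 323.1 = 20.6°, B = 36.9°; Δs = -5/2·(1 − cos(π·0.5583)) = -2.9551; s = 5.0000 − 2.9551 = 2.0449

θ=331.3°: 4.4151
θ=343.7°: 2.0449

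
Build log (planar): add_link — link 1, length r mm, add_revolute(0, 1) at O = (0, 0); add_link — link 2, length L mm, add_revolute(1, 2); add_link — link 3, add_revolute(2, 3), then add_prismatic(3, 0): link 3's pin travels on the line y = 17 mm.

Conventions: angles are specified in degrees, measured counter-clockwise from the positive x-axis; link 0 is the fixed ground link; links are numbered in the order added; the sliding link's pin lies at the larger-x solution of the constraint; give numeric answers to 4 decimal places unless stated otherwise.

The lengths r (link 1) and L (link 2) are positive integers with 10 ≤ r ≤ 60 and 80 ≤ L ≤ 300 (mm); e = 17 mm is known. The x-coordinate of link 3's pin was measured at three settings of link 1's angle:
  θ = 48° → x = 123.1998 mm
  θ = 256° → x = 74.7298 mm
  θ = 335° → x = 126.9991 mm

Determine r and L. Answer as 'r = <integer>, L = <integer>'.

constraint per measurement: (x − r cos θ)² + (r sin θ − e)² = L²
subtracting the θ₁ and θ₂ equations cancels the r² and L² terms:
r = (x₁² − x₂²) / (2[(x₁cos θ₁ + e sin θ₁) − (x₂cos θ₂ + e sin θ₂)]) = 37.0000 → r = 37
L² = (x₁ − r cos θ₁)² + (r sin θ₁ − e)² = 9800.9945 → L = 99.0000 → L = 99
check at θ₃=335°: x = 126.9991 (printed 126.9991) ✓

r = 37, L = 99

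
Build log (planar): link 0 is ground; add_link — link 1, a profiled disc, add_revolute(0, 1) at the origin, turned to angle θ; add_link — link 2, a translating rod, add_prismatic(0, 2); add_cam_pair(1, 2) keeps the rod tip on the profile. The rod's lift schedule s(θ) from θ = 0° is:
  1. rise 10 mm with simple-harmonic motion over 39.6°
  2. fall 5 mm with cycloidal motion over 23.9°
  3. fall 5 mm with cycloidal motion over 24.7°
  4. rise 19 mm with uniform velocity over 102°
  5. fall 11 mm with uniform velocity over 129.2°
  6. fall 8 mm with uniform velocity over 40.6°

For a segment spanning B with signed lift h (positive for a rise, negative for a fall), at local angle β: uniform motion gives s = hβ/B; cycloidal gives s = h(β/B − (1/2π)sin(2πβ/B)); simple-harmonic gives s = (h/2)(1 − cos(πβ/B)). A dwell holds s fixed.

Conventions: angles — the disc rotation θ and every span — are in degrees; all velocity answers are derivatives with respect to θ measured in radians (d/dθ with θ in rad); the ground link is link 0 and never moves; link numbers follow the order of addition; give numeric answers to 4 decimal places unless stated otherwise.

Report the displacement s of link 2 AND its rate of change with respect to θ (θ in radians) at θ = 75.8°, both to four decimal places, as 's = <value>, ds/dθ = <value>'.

seg 1 [0°–39.6°] simple-harmonic, h=10: full span → s += 10 → s = 10.0000
seg 2 [39.6°–63.5°] cycloidal, h=-5: full span → s += -5 → s = 5.0000
seg 3 [63.5°–88.2°] cycloidal, h=-5: θ=75.8° here. β=12.3, B=24.7. -5·(0.4980 − sin(2π·0.4980)/(2π)) = -2.4798 → s = 2.5202
velocity in seg [63.5°–88.2°] (cycloidal), θ in radians: β = 12.3° = 0.2147 rad, B = 24.7° = 0.4311 rad; ds/dθ = (h/B)(1 − cos(2πβ/B)) = ((-5)/0.4311)(1 − cos(2π·0.4980)) = -23.195734 mm/rad

s = 2.5202, ds/dθ = -23.1957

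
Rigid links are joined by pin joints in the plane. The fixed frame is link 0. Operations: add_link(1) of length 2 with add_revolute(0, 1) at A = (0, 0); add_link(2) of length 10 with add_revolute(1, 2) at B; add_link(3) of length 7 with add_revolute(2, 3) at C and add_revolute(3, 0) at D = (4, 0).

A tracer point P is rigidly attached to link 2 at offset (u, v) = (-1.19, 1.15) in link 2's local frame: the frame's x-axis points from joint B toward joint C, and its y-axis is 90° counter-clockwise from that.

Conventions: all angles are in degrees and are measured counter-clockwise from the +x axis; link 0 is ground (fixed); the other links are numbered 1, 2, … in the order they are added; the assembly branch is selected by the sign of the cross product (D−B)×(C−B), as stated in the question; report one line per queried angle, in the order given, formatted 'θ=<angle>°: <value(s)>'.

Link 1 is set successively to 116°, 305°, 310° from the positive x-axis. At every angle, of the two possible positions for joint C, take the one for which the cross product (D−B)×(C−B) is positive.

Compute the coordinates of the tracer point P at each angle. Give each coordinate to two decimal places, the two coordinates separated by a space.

A=(0,0), D=(4.00,0)
θ=116°: B = A + 2.00·(cos116°, sin116°) = (-0.8767, 1.7976)
θ=116°: |BD| = 5.1975
θ=116°: circle(B,10.00) ∩ circle(D,7.00): a=7.5050, h=6.6088
θ=116°:   candidates: C₊=(8.4507,5.4029) cross=34.349; C₋=(3.8794,-6.9990) cross=-34.349
θ=116°:   branch + wants cross > 0 → take C=(8.4507,5.4029) (cross=34.349)
θ=116°: ex = (C−B)/|BC| = (0.9327,0.3605); ey = (-0.3605,0.9327)
θ=116°: P = B + -1.19·ex + 1.15·ey = (-2.4013,2.4412)
θ=305°: B = A + 2.00·(cos305°, sin305°) = (1.1472, -1.6383)
θ=305°: |BD| = 3.2898
θ=305°: circle(B,10.00) ∩ circle(D,7.00): a=9.3961, h=3.4224
θ=305°:   candidates: C₊=(7.5910,6.0087) cross=11.259; C₋=(10.9996,0.0731) cross=-11.259
θ=305°:   branch + wants cross > 0 → take C=(7.5910,6.0087) (cross=11.259)
θ=305°: ex = (C−B)/|BC| = (0.6444,0.7647); ey = (-0.7647,0.6444)
θ=305°: P = B + -1.19·ex + 1.15·ey = (-0.4991,-1.8073)
θ=310°: B = A + 2.00·(cos310°, sin310°) = (1.2856, -1.5321)
θ=310°: |BD| = 3.1170
θ=310°: circle(B,10.00) ∩ circle(D,7.00): a=9.7395, h=2.2674
θ=310°:   candidates: C₊=(8.6528,5.2299) cross=7.068; C₋=(10.8819,1.2806) cross=-7.068
θ=310°:   branch + wants cross > 0 → take C=(8.6528,5.2299) (cross=7.068)
θ=310°: ex = (C−B)/|BC| = (0.7367,0.6762); ey = (-0.6762,0.7367)
θ=310°: P = B + -1.19·ex + 1.15·ey = (-0.3687,-1.4895)

θ=116°: -2.40 2.44
θ=305°: -0.50 -1.81
θ=310°: -0.37 -1.49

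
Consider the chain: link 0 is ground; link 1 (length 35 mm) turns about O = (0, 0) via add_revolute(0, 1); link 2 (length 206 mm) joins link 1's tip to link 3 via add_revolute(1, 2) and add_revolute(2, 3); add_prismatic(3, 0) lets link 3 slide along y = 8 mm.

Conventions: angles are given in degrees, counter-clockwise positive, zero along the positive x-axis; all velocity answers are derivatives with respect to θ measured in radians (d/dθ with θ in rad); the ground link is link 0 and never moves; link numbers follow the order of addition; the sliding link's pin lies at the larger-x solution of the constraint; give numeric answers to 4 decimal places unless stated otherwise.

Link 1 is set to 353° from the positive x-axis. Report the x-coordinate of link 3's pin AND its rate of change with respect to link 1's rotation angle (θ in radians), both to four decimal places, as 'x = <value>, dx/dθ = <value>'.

geometry: r = 35 mm, L = 206 mm, e = 8 mm
crank pin P = (r cos θ, r sin θ) = (34.739115, -4.265427)
h = r sin θ − e = -4.265427 − 8 = -12.265427
x = r cos θ + √(L² − h²) = 34.739115 + 205.634528 = 240.373644
dx/dθ = −r sin θ − h·r cos θ/√(L² − h²) (θ in radians; h = -12.265427) = 6.337502

x = 240.3736, dx/dθ = 6.3375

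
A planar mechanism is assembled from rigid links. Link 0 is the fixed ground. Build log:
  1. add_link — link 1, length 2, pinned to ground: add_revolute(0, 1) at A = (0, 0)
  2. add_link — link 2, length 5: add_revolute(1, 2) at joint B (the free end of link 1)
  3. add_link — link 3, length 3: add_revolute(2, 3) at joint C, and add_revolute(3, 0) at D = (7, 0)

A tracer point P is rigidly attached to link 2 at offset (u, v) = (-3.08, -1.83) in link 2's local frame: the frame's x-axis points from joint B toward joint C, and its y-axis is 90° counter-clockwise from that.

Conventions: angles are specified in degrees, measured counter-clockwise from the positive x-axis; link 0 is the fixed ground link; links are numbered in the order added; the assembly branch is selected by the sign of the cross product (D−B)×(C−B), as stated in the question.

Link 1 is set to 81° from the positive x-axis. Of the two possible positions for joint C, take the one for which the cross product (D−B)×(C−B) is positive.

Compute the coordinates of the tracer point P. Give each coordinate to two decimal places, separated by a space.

A=(0,0), D=(7.00,0)
B = A + 2.00·(cos81°, sin81°) = (0.3129, 1.9754)
|BD| = 6.9728
circle(B,5.00) ∩ circle(D,3.00): a=4.6337, h=1.8785
  candidates: C₊=(5.2889,2.4642) cross=13.098; C₋=(4.2246,-1.1389) cross=-13.098
  branch + wants cross > 0 → take C=(5.2889,2.4642) (cross=13.098)
ex = (C−B)/|BC| = (0.9952,0.0978); ey = (-0.0978,0.9952)
P = B + -3.08·ex + -1.83·ey = (-2.5735,-0.1470)

-2.57 -0.15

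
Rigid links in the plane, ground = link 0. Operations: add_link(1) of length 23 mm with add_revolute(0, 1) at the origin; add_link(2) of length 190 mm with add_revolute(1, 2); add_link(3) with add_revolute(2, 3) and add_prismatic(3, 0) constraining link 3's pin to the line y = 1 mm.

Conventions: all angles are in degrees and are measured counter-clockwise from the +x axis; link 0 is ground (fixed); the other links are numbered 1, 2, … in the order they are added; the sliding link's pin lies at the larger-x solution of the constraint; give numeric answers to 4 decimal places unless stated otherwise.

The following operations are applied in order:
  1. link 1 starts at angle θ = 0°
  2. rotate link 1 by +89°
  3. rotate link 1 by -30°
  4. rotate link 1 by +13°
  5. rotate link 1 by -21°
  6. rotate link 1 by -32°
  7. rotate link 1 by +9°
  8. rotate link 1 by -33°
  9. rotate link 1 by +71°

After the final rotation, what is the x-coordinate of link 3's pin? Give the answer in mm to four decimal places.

geometry: r = 23 mm, L = 190 mm, e = 1 mm; θ starts at 0°
rotate link 1 by +89°: θ ← 0° +89° = 89°
rotate link 1 by -30°: θ ← 89° -30° = 59°
rotate link 1 by +13°: θ ← 59° +13° = 72°
rotate link 1 by -21°: θ ← 72° -21° = 51°
rotate link 1 by -32°: θ ← 51° -32° = 19°
rotate link 1 by +9°: θ ← 19° +9° = 28°
rotate link 1 by -33°: θ ← 28° -33° = -5°
rotate link 1 by +71°: θ ← -5° +71° = 66°
crank pin P = (r cos θ, r sin θ) = (9.354943, 21.011546)
h = r sin θ − e = 21.011546 − 1 = 20.011546
x = r cos θ + √(L² − h²) = 9.354943 + 188.943214 = 198.298157

198.2982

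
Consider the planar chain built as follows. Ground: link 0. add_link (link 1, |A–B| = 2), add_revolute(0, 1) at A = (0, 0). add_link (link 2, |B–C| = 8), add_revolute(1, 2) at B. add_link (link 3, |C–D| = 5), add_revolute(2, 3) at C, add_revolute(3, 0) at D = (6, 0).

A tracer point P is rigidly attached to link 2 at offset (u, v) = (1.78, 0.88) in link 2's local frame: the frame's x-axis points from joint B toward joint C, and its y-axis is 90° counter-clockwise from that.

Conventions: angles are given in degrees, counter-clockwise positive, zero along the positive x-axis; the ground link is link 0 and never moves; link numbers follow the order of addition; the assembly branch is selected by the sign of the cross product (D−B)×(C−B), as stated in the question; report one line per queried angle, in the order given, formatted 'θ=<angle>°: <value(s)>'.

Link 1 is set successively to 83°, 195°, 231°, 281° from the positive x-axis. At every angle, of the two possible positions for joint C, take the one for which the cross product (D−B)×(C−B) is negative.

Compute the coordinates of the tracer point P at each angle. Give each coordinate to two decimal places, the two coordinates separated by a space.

A=(0,0), D=(6.00,0)
θ=83°: B = A + 2.00·(cos83°, sin83°) = (0.2437, 1.9851)
θ=83°: |BD| = 6.0889
θ=83°: circle(B,8.00) ∩ circle(D,5.00): a=6.2470, h=4.9975
θ=83°:   candidates: C₊=(7.7787,4.6729) cross=30.429; C₋=(4.5202,-4.7760) cross=-30.429
θ=83°:   branch - wants cross < 0 → take C=(4.5202,-4.7760) (cross=-30.429)
θ=83°: ex = (C−B)/|BC| = (0.5346,-0.8451); ey = (0.8451,0.5346)
θ=83°: P = B + 1.78·ex + 0.88·ey = (1.9390,0.9512)
θ=195°: B = A + 2.00·(cos195°, sin195°) = (-1.9319, -0.5176)
θ=195°: |BD| = 7.9487
θ=195°: circle(B,8.00) ∩ circle(D,5.00): a=6.4276, h=4.7630
θ=195°:   candidates: C₊=(4.1719,4.6538) cross=37.860; C₋=(4.7923,-4.8519) cross=-37.860
θ=195°:   branch - wants cross < 0 → take C=(4.7923,-4.8519) (cross=-37.860)
θ=195°: ex = (C−B)/|BC| = (0.8405,-0.5418); ey = (0.5418,0.8405)
θ=195°: P = B + 1.78·ex + 0.88·ey = (0.0410,-0.7424)
θ=231°: B = A + 2.00·(cos231°, sin231°) = (-1.2586, -1.5543)
θ=231°: |BD| = 7.4232
θ=231°: circle(B,8.00) ∩ circle(D,5.00): a=6.3385, h=4.8809
θ=231°:   candidates: C₊=(3.9174,4.5456) cross=36.232; C₋=(5.9613,-4.9999) cross=-36.232
θ=231°:   branch - wants cross < 0 → take C=(5.9613,-4.9999) (cross=-36.232)
θ=231°: ex = (C−B)/|BC| = (0.9025,-0.4307); ey = (0.4307,0.9025)
θ=231°: P = B + 1.78·ex + 0.88·ey = (0.7268,-1.5267)
θ=281°: B = A + 2.00·(cos281°, sin281°) = (0.3816, -1.9633)
θ=281°: |BD| = 5.9515
θ=281°: circle(B,8.00) ∩ circle(D,5.00): a=6.2522, h=4.9909
θ=281°:   candidates: C₊=(4.6375,4.8108) cross=29.704; C₋=(7.9303,-4.6124) cross=-29.704
θ=281°:   branch - wants cross < 0 → take C=(7.9303,-4.6124) (cross=-29.704)
θ=281°: ex = (C−B)/|BC| = (0.9436,-0.3311); ey = (0.3311,0.9436)
θ=281°: P = B + 1.78·ex + 0.88·ey = (2.3526,-1.7223)

θ=83°: 1.94 0.95
θ=195°: 0.04 -0.74
θ=231°: 0.73 -1.53
θ=281°: 2.35 -1.72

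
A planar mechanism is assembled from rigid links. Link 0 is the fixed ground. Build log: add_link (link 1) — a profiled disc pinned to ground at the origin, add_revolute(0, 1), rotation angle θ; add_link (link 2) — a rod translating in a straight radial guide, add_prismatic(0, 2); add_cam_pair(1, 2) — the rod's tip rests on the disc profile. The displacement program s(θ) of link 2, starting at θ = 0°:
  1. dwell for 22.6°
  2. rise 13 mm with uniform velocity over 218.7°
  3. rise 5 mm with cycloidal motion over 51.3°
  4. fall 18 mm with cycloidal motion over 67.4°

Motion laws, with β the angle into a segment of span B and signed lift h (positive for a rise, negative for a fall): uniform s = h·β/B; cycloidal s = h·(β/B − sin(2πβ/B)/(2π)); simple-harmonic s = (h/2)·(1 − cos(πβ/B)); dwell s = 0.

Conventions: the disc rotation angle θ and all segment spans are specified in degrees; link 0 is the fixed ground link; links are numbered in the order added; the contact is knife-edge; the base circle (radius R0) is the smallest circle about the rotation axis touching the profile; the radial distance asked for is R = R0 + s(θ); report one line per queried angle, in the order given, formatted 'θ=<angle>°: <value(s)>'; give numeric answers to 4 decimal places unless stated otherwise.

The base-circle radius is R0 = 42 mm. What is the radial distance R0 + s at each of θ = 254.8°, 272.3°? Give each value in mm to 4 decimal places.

seg 1 [0°–22.6°] dwell: s stays 0.0000
seg 2 [22.6°–241.3°] uniform, h=13: full span → s += 13 → s = 13.0000
seg 3 [241.3°–292.6°] cycloidal, h=5: θ=254.8° here. β=13.5, B=51.3. 5·(0.2632 − sin(2π·0.2632)/(2π)) = 0.5227 → s = 13.5227
seg 3 [241.3°–292.6°] cycloidal, h=5: θ=272.3° here. β=31, B=51.3. 5·(0.6043 − sin(2π·0.6043)/(2π)) = 3.5064 → s = 16.5064
θ=254.8°: R = R0 + s = 42 + 13.5227 = 55.5227
θ=272.3°: R = R0 + s = 42 + 16.5064 = 58.5064

θ=254.8°: 55.5227
θ=272.3°: 58.5064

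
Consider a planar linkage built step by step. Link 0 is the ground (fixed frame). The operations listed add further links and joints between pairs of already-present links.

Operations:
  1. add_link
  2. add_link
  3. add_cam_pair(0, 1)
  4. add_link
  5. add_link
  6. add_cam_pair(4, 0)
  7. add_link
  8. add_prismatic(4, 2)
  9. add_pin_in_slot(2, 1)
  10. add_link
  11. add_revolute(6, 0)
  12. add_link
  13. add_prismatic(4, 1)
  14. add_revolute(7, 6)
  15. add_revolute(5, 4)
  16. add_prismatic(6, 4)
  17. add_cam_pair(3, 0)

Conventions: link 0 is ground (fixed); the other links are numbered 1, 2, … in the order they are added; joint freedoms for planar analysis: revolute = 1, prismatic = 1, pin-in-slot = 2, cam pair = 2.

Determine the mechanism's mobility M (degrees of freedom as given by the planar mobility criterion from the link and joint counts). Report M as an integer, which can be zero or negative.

link 0 = ground. State L|J1|J2 = 1|0|0
+link1  2|0|0
+link2  3|0|0
C(0,1) f=2→J2  3|0|1
+link3  4|0|1
+link4  5|0|1
C(4,0) f=2→J2  5|0|2
+link5  6|0|2
P(4,2) f=1→J1  6|1|2
PS(2,1) f=2→J2  6|1|3
+link6  7|1|3
R(6,0) f=1→J1  7|2|3
+link7  8|2|3
P(4,1) f=1→J1  8|3|3
R(7,6) f=1→J1  8|4|3
R(5,4) f=1→J1  8|5|3
P(6,4) f=1→J1  8|6|3
C(3,0) f=2→J2  8|6|4
M = 3(8−1)−2·6−4 = 21−12−4 = 5

M = 5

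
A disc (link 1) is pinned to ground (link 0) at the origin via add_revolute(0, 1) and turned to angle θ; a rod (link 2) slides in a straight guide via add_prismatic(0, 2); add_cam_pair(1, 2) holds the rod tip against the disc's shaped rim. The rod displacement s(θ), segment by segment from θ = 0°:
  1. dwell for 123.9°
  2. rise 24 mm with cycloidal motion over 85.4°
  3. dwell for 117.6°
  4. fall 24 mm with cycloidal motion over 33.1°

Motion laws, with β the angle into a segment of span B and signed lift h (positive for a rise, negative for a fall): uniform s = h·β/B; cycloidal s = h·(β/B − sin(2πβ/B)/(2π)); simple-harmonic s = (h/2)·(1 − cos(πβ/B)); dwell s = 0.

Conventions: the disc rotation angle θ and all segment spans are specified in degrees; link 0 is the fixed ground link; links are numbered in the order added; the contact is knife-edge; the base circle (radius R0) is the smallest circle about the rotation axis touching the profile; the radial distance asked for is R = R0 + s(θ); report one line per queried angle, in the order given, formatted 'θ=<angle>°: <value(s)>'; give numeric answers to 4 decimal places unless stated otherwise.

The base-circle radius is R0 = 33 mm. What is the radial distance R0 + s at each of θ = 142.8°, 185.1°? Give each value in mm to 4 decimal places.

segment 1 (0° to 123.9°, dwell): s unchanged at 0.0000
θ = 142.8° falls in segment 2 (123.9° to 209.3°, cycloidal, h = 24): β = 142.8 − 123.9 = 18.9°, B = 85.4°; Δs = 24·(0.2213 − sin(2π·0.2213)/(2π)) = 1.5536; s = 0.0000 + 1.5536 = 1.5536
θ = 185.1° falls in segment 2 (123.9° to 209.3°, cycloidal, h = 24): β = 185.1 − 123.9 = 61.2°, B = 85.4°; Δs = 24·(0.7166 − sin(2π·0.7166)/(2π)) = 20.9351; s = 0.0000 + 20.9351 = 20.9351
θ=142.8°: R = R0 + s = 33 + 1.5536 = 34.5536
θ=185.1°: R = R0 + s = 33 + 20.9351 = 53.9351

θ=142.8°: 34.5536
θ=185.1°: 53.9351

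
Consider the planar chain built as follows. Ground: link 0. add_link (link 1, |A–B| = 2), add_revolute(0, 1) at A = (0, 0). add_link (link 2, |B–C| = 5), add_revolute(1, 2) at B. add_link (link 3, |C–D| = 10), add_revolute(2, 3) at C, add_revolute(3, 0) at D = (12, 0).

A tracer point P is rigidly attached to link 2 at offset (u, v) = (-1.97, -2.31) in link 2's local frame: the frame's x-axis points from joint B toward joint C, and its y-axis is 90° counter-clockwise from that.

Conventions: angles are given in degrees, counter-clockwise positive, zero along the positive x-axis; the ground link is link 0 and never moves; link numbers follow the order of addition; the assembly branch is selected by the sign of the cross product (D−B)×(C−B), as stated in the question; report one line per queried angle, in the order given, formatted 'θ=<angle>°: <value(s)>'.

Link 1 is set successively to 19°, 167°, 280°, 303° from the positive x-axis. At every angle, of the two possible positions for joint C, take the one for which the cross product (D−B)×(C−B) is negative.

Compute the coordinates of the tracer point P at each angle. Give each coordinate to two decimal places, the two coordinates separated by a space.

A=(0,0), D=(12.00,0)
θ=19°: B = A + 2.00·(cos19°, sin19°) = (1.8910, 0.6511)
θ=19°: |BD| = 10.1299
θ=19°: circle(B,5.00) ∩ circle(D,10.00): a=1.3630, h=4.8106
θ=19°:   candidates: C₊=(3.5605,5.3642) cross=48.731; C₋=(2.9420,-4.2372) cross=-48.731
θ=19°:   branch - wants cross < 0 → take C=(2.9420,-4.2372) (cross=-48.731)
θ=19°: ex = (C−B)/|BC| = (0.2102,-0.9777); ey = (0.9777,0.2102)
θ=19°: P = B + -1.97·ex + -2.31·ey = (-0.7815,2.0916)
θ=167°: B = A + 2.00·(cos167°, sin167°) = (-1.9487, 0.4499)
θ=167°: |BD| = 13.9560
θ=167°: circle(B,5.00) ∩ circle(D,10.00): a=4.2910, h=2.5666
θ=167°:   candidates: C₊=(2.4227,2.8769) cross=35.820; C₋=(2.2573,-2.2537) cross=-35.820
θ=167°:   branch - wants cross < 0 → take C=(2.2573,-2.2537) (cross=-35.820)
θ=167°: ex = (C−B)/|BC| = (0.8412,-0.5407); ey = (0.5407,0.8412)
θ=167°: P = B + -1.97·ex + -2.31·ey = (-4.8550,-0.4281)
θ=280°: B = A + 2.00·(cos280°, sin280°) = (0.3473, -1.9696)
θ=280°: |BD| = 11.8180
θ=280°: circle(B,5.00) ∩ circle(D,10.00): a=2.7359, h=4.1851
θ=280°:   candidates: C₊=(2.3474,2.6129) cross=49.459; C₋=(3.7424,-5.6402) cross=-49.459
θ=280°:   branch - wants cross < 0 → take C=(3.7424,-5.6402) (cross=-49.459)
θ=280°: ex = (C−B)/|BC| = (0.6790,-0.7341); ey = (0.7341,0.6790)
θ=280°: P = B + -1.97·ex + -2.31·ey = (-2.6862,-2.0919)
θ=303°: B = A + 2.00·(cos303°, sin303°) = (1.0893, -1.6773)
θ=303°: |BD| = 11.0389
θ=303°: circle(B,5.00) ∩ circle(D,10.00): a=2.1224, h=4.5272
θ=303°:   candidates: C₊=(2.4991,3.1198) cross=49.975; C₋=(3.8749,-5.8295) cross=-49.975
θ=303°:   branch - wants cross < 0 → take C=(3.8749,-5.8295) (cross=-49.975)
θ=303°: ex = (C−B)/|BC| = (0.5571,-0.8304); ey = (0.8304,0.5571)
θ=303°: P = B + -1.97·ex + -2.31·ey = (-1.9265,-1.3284)

θ=19°: -0.78 2.09
θ=167°: -4.85 -0.43
θ=280°: -2.69 -2.09
θ=303°: -1.93 -1.33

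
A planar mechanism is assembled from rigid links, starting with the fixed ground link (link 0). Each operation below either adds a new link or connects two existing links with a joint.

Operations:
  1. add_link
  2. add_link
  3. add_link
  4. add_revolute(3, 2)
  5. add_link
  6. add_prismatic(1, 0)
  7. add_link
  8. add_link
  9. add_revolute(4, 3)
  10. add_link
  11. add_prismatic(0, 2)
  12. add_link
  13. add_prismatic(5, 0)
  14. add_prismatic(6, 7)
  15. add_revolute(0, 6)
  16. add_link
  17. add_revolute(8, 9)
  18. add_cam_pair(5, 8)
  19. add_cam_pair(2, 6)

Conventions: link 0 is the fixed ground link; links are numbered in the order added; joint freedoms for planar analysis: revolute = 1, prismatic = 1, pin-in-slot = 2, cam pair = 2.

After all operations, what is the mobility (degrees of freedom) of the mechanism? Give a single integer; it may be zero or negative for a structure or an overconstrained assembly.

ground; <1,0,0>
#1 <2,0,0>
#2 <3,0,0>
#3 <4,0,0>
R:3↔2 J1 <4,1,0>
#4 <5,1,0>
P:1↔0 J1 <5,2,0>
#5 <6,2,0>
#6 <7,2,0>
R:4↔3 J1 <7,3,0>
#7 <8,3,0>
P:0↔2 J1 <8,4,0>
#8 <9,4,0>
P:5↔0 J1 <9,5,0>
P:6↔7 J1 <9,6,0>
R:0↔6 J1 <9,7,0>
#9 <10,7,0>
R:8↔9 J1 <10,8,0>
C:5↔8 J2 <10,8,1>
C:2↔6 J2 <10,8,2>
3×9 − 2×8 − 1×2 = 9

M = 9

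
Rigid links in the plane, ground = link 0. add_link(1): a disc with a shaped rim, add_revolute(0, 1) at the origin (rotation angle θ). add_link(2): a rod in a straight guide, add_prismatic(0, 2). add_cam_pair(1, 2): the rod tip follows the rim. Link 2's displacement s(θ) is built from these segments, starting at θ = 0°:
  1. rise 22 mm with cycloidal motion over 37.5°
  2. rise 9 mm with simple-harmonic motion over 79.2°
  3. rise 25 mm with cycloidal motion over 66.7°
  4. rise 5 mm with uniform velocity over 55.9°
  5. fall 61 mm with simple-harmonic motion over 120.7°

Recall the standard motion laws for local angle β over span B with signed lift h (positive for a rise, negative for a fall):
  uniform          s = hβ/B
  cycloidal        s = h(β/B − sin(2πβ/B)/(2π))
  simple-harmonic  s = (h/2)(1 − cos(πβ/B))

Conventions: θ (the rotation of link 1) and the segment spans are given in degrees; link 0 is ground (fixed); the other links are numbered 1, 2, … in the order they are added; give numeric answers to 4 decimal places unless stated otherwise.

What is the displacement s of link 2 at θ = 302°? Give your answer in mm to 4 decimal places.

segment 1 (0° to 37.5°, cycloidal, h = 22) is passed completely: s = 0.0000 + (22) = 22.0000
segment 2 (37.5° to 116.7°, simple-harmonic, h = 9) is passed completely: s = 22.0000 + (9) = 31.0000
segment 3 (116.7° to 183.4°, cycloidal, h = 25) is passed completely: s = 31.0000 + (25) = 56.0000
segment 4 (183.4° to 239.3°, uniform, h = 5) is passed completely: s = 56.0000 + (5) = 61.0000
θ = 302° falls in segment 5 (239.3° to 360°, simple-harmonic, h = -61): β = 302 − 239.3 = 62.7°, B = 120.7°; Δs = -61/2·(1 − cos(π·0.5195)) = -32.3644; s = 61.0000 − 32.3644 = 28.6356

28.6356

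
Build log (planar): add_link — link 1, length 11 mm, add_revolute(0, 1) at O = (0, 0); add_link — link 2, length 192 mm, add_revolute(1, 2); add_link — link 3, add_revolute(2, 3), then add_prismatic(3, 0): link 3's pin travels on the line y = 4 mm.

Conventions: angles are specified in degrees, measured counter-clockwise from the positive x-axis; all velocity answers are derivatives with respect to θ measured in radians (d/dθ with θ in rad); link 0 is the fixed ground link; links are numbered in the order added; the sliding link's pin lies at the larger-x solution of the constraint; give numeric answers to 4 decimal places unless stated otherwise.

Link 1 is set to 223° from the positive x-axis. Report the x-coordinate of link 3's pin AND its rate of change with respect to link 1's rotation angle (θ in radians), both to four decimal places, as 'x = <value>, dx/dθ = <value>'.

geometry: r = 11 mm, L = 192 mm, e = 4 mm
crank pin P = (r cos θ, r sin θ) = (-8.044891, -7.501982)
h = r sin θ − e = -7.501982 − 4 = -11.501982
x = r cos θ + √(L² − h²) = -8.044891 + 191.655171 = 183.610280
dx/dθ = −r sin θ − h·r cos θ/√(L² − h²) (θ in radians; h = -11.501982) = 7.019176

x = 183.6103, dx/dθ = 7.0192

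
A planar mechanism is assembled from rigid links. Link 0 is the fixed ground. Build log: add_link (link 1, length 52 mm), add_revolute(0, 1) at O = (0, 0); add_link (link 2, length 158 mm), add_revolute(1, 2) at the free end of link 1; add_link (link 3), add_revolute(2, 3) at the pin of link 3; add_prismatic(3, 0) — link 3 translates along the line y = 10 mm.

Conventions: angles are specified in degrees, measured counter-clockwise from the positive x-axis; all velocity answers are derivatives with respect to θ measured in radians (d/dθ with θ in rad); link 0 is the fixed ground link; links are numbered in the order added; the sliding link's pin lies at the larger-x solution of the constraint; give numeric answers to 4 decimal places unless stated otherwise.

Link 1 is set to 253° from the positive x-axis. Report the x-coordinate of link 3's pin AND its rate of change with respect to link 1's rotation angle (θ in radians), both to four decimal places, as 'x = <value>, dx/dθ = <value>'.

geometry: r = 52 mm, L = 158 mm, e = 10 mm
crank pin P = (r cos θ, r sin θ) = (-15.203329, -49.727847)
h = r sin θ − e = -49.727847 − 10 = -59.727847
x = r cos θ + √(L² − h²) = -15.203329 + 146.275713 = 131.072384
dx/dθ = −r sin θ − h·r cos θ/√(L² − h²) (θ in radians; h = -59.727847) = 43.519967

x = 131.0724, dx/dθ = 43.5200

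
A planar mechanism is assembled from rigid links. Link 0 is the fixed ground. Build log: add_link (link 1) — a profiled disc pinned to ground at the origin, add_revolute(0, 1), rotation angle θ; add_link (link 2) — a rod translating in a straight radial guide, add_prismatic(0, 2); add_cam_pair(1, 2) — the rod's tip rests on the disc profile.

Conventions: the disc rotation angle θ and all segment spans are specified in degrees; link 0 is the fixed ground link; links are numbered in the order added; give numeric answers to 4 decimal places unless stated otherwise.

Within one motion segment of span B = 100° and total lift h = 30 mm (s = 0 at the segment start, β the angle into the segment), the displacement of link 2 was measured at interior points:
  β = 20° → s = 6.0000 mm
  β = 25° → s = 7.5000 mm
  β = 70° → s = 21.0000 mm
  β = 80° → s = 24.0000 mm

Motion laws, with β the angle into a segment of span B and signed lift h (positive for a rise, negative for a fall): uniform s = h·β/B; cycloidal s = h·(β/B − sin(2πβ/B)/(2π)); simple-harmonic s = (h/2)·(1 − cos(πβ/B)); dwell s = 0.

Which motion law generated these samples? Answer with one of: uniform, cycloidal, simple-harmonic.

candidates at β/B = r: uniform s = h·r (linear in β); cycloidal s = h·(r − sin(2πr)/(2π)); simple-harmonic s = (h/2)(1 − cos(πr))
β=20°: printed 6.0000 | uniform 6.0000, cycloidal 1.4590, simple-harmonic 2.8647
β=25°: printed 7.5000 | uniform 7.5000, cycloidal 2.7254, simple-harmonic 4.3934
β=70°: printed 21.0000 | uniform 21.0000, cycloidal 25.5410, simple-harmonic 23.8168
β=80°: printed 24.0000 | uniform 24.0000, cycloidal 28.5410, simple-harmonic 27.1353
only one law matches every sample → uniform

uniform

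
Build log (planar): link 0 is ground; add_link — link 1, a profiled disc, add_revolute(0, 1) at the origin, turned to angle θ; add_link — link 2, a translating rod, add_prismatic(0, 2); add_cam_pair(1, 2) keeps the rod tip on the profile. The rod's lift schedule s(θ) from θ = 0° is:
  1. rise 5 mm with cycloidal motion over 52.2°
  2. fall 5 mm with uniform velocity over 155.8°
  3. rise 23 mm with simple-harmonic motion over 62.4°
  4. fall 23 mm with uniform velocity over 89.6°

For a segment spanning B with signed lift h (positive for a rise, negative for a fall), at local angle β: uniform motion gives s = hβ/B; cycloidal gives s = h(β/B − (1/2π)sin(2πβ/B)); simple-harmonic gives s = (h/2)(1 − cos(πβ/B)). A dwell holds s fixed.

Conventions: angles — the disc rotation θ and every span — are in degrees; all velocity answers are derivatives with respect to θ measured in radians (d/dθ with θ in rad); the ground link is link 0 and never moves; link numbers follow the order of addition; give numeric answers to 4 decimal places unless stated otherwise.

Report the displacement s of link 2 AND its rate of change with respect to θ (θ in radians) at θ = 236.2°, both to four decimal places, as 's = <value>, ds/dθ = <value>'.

seg 1 [0°–52.2°] cycloidal, h=5: full span → s += 5 → s = 5.0000
seg 2 [52.2°–208°] uniform, h=-5: full span → s += -5 → s = 0.0000
seg 3 [208°–270.4°] simple-harmonic, h=23: θ=236.2° here. β=28.2, B=62.4. 23/2·(1 − cos(π·0.4519)) = 9.7697 → s = 9.7697
velocity in seg [208°–270.4°] (simple-harmonic), θ in radians: β = 28.2° = 0.4922 rad, B = 62.4° = 1.0891 rad; ds/dθ = (πh/(2B)) sin(πβ/B) = (π·23/(2·1.0891)) sin(π·0.4519) = 32.795415 mm/rad

s = 9.7697, ds/dθ = 32.7954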